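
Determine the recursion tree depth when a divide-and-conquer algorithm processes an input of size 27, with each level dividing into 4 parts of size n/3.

For divide and conquer with division factor 3:

Problem sizes at each level:
Level 0: 27
Level 1: 9
Level 2: 3
Level 3: 1

The root is level 0 and the size-1 base case is level 3 (the tree spans levels 0 through 3, i.e. 4 levels counting the root), so the depth is the number of divisions: log_3(27) = 3

The recursion tree depth is log_3(27) = 3. At each level, the problem size is divided by 3, so it takes 3 divisions to reduce to a base case of size 1. The algorithm makes 4 recursive calls at each level.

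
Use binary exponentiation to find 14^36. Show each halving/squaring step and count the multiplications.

Computing 14^36 by squaring (build up from 14^1; each line after the first costs one multiplication):

14^1 = 14
14^2 = (14^1)^2 = 14^2 = 196
14^4 = (14^2)^2 = 196^2 = 38416
14^8 = (14^4)^2 = 38416^2 = 1475789056
14^9 = 14 * 14^8 = 14 * 1475789056 = 20661046784
14^18 = (14^9)^2 = 20661046784^2 = 426878854210636742656
14^36 = (14^18)^2 = 426878854210636742656^2 = 182225556172186058674940229804729969934336

Result: 182225556172186058674940229804729969934336
Multiplications needed: 6 (6 lines after 14^1)

14^36 = 182225556172186058674940229804729969934336. Using exponentiation by squaring, this requires 6 multiplications. The key idea: if the exponent is even, square the half-power; if odd, multiply by the base once.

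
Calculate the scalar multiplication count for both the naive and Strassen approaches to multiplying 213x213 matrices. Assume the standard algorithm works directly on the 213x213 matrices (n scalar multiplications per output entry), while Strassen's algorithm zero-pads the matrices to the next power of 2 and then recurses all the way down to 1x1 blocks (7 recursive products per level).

Matrix multiplication for 213x213 matrices:

Strassen's algorithm requires power-of-2 dimensions. Pad 213x213 to 256x256 (next power of 2).

Standard algorithm: 213^3 = 9663597 multiplications
Strassen's algorithm: 7^(log2(256)) = 7^8 = 5764801 multiplications
Savings: 9663597 - 5764801 = 3898796 multiplications

Standard: 9663597 multiplications (213^3). Strassen: 5764801 multiplications (7^8, after padding to 256x256). Strassen reduces 8 recursive multiplications to 7 at each level.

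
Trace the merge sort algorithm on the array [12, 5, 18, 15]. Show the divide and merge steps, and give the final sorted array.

Merge sort trace:

Split: [12, 5, 18, 15] -> [12, 5] and [18, 15]
  Split: [12, 5] -> [12] and [5]
  Merge: [12] + [5] -> [5, 12]
  Split: [18, 15] -> [18] and [15]
  Merge: [18] + [15] -> [15, 18]
Merge: [5, 12] + [15, 18] -> [5, 12, 15, 18]

Final sorted array: [5, 12, 15, 18]

The merge sort proceeds by recursively splitting the array and merging sorted halves.
After all merges, the sorted array is [5, 12, 15, 18].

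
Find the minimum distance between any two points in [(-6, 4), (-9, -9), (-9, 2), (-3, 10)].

Computing all pairwise distances among 4 points:

d((-6, 4), (-9, -9)) = 13.3417
d((-6, 4), (-9, 2)) = 3.6056 <-- minimum
d((-6, 4), (-3, 10)) = 6.7082
d((-9, -9), (-9, 2)) = 11.0
d((-9, -9), (-3, 10)) = 19.9249
d((-9, 2), (-3, 10)) = 10.0

Closest pair: (-6, 4) and (-9, 2) with distance 3.6056

The closest pair is (-6, 4) and (-9, 2) with Euclidean distance 3.6056. For 4 points, brute-force pairwise comparison is shown above. For large n, the divide-and-conquer algorithm (sort by x, recurse on halves, check the dividing strip) achieves O(n log n).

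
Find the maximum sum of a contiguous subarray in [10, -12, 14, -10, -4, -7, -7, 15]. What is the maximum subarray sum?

Using Kadane's algorithm on [10, -12, 14, -10, -4, -7, -7, 15]:

Scanning through the array:
Position 1 (value -12): max_ending_here = -2, max_so_far = 10
Position 2 (value 14): max_ending_here = 14, max_so_far = 14
Position 3 (value -10): max_ending_here = 4, max_so_far = 14
Position 4 (value -4): max_ending_here = 0, max_so_far = 14
Position 5 (value -7): max_ending_here = -7, max_so_far = 14
Position 6 (value -7): max_ending_here = -7, max_so_far = 14
Position 7 (value 15): max_ending_here = 15, max_so_far = 15

Maximum subarray: [15]
Maximum sum: 15

The maximum subarray is [15] with sum 15. This subarray runs from index 7 to index 7.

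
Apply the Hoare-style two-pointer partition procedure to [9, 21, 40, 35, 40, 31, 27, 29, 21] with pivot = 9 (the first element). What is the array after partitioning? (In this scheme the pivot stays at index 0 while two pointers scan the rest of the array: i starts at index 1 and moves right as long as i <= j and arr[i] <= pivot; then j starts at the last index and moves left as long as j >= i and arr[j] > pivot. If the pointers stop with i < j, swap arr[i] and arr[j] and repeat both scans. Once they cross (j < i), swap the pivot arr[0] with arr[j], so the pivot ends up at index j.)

Hoare-style two-pointer partition with pivot = 9:

Initial array: [9, 21, 40, 35, 40, 31, 27, 29, 21]

Pointers start at i = 1, j = 8.
i ends at 1, j ends at 0: the pointers have crossed (j < i), so scanning stops.

j = 0, so swapping arr[0] with arr[j] leaves the pivot at position 0: [9, 21, 40, 35, 40, 31, 27, 29, 21]
Pivot position: 0

After partitioning with pivot 9, the array becomes [9, 21, 40, 35, 40, 31, 27, 29, 21]. The pivot is placed at index 0. All elements to the left of the pivot are <= 9, and all elements to the right are > 9.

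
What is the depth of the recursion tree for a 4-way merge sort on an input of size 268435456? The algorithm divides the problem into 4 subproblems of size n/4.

For divide and conquer with division factor 4:

Problem sizes at each level:
Level 0: 268435456
Level 1: 67108864
Level 2: 16777216
Level 3: 4194304
Level 4: 1048576
Level 5: 262144
Level 6: 65536
Level 7: 16384
Level 8: 4096
Level 9: 1024
Level 10: 256
Level 11: 64
Level 12: 16
Level 13: 4
Level 14: 1

The root is level 0 and the size-1 base case is level 14 (the tree spans levels 0 through 14, i.e. 15 levels counting the root), so the depth is the number of divisions: log_4(268435456) = 14

The recursion tree depth is log_4(268435456) = 14. At each level, the problem size is divided by 4, so it takes 14 divisions to reduce to a base case of size 1. The algorithm makes 4 recursive calls at each level.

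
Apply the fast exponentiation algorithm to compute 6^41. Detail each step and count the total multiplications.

Computing 6^41 by squaring (build up from 6^1; each line after the first costs one multiplication):

6^1 = 6
6^2 = (6^1)^2 = 6^2 = 36
6^4 = (6^2)^2 = 36^2 = 1296
6^5 = 6 * 6^4 = 6 * 1296 = 7776
6^10 = (6^5)^2 = 7776^2 = 60466176
6^20 = (6^10)^2 = 60466176^2 = 3656158440062976
6^40 = (6^20)^2 = 3656158440062976^2 = 13367494538843734067838845976576
6^41 = 6 * 6^40 = 6 * 13367494538843734067838845976576 = 80204967233062404407033075859456

Result: 80204967233062404407033075859456
Multiplications needed: 7 (7 lines after 6^1)

6^41 = 80204967233062404407033075859456. Using exponentiation by squaring, this requires 7 multiplications. The key idea: if the exponent is even, square the half-power; if odd, multiply by the base once.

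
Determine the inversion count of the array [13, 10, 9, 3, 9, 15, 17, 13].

Finding inversions in [13, 10, 9, 3, 9, 15, 17, 13]:

(0, 1): arr[0]=13 > arr[1]=10
(0, 2): arr[0]=13 > arr[2]=9
(0, 3): arr[0]=13 > arr[3]=3
(0, 4): arr[0]=13 > arr[4]=9
(1, 2): arr[1]=10 > arr[2]=9
(1, 3): arr[1]=10 > arr[3]=3
(1, 4): arr[1]=10 > arr[4]=9
(2, 3): arr[2]=9 > arr[3]=3
(5, 7): arr[5]=15 > arr[7]=13
(6, 7): arr[6]=17 > arr[7]=13

Total inversions: 10

The array has 10 inversion(s): (0,1), (0,2), (0,3), (0,4), (1,2), (1,3), (1,4), (2,3), (5,7), (6,7). Each pair (i,j) satisfies i < j and arr[i] > arr[j].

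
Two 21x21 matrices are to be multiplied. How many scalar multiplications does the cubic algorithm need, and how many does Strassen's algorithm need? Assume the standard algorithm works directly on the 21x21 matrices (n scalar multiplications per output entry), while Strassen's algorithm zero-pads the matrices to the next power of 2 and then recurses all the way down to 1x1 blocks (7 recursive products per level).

Matrix multiplication for 21x21 matrices:

Strassen's algorithm requires power-of-2 dimensions. Pad 21x21 to 32x32 (next power of 2).

Standard algorithm: 21^3 = 9261 multiplications
Strassen's algorithm: 7^(log2(32)) = 7^5 = 16807 multiplications
Difference: 9261 - 16807 = -7546 (Strassen uses MORE here due to padding overhead — for small or just-over-power-of-2 n, padding can outweigh the per-level savings)

Standard: 9261 multiplications (21^3). Strassen: 16807 multiplications (7^5, after padding to 32x32). Strassen reduces 8 recursive multiplications to 7 at each level.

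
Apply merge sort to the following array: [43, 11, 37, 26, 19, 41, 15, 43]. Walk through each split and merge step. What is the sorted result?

Merge sort trace:

Split: [43, 11, 37, 26, 19, 41, 15, 43] -> [43, 11, 37, 26] and [19, 41, 15, 43]
  Split: [43, 11, 37, 26] -> [43, 11] and [37, 26]
    Split: [43, 11] -> [43] and [11]
    Merge: [43] + [11] -> [11, 43]
    Split: [37, 26] -> [37] and [26]
    Merge: [37] + [26] -> [26, 37]
  Merge: [11, 43] + [26, 37] -> [11, 26, 37, 43]
  Split: [19, 41, 15, 43] -> [19, 41] and [15, 43]
    Split: [19, 41] -> [19] and [41]
    Merge: [19] + [41] -> [19, 41]
    Split: [15, 43] -> [15] and [43]
    Merge: [15] + [43] -> [15, 43]
  Merge: [19, 41] + [15, 43] -> [15, 19, 41, 43]
Merge: [11, 26, 37, 43] + [15, 19, 41, 43] -> [11, 15, 19, 26, 37, 41, 43, 43]

Final sorted array: [11, 15, 19, 26, 37, 41, 43, 43]

The merge sort proceeds by recursively splitting the array and merging sorted halves.
After all merges, the sorted array is [11, 15, 19, 26, 37, 41, 43, 43].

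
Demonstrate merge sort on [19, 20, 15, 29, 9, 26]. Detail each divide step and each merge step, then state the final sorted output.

Merge sort trace:

Split: [19, 20, 15, 29, 9, 26] -> [19, 20, 15] and [29, 9, 26]
  Split: [19, 20, 15] -> [19] and [20, 15]
    Split: [20, 15] -> [20] and [15]
    Merge: [20] + [15] -> [15, 20]
  Merge: [19] + [15, 20] -> [15, 19, 20]
  Split: [29, 9, 26] -> [29] and [9, 26]
    Split: [9, 26] -> [9] and [26]
    Merge: [9] + [26] -> [9, 26]
  Merge: [29] + [9, 26] -> [9, 26, 29]
Merge: [15, 19, 20] + [9, 26, 29] -> [9, 15, 19, 20, 26, 29]

Final sorted array: [9, 15, 19, 20, 26, 29]

The merge sort proceeds by recursively splitting the array and merging sorted halves.
After all merges, the sorted array is [9, 15, 19, 20, 26, 29].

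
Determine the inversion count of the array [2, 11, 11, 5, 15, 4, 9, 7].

Finding inversions in [2, 11, 11, 5, 15, 4, 9, 7]:

(1, 3): arr[1]=11 > arr[3]=5
(1, 5): arr[1]=11 > arr[5]=4
(1, 6): arr[1]=11 > arr[6]=9
(1, 7): arr[1]=11 > arr[7]=7
(2, 3): arr[2]=11 > arr[3]=5
(2, 5): arr[2]=11 > arr[5]=4
(2, 6): arr[2]=11 > arr[6]=9
(2, 7): arr[2]=11 > arr[7]=7
(3, 5): arr[3]=5 > arr[5]=4
(4, 5): arr[4]=15 > arr[5]=4
(4, 6): arr[4]=15 > arr[6]=9
(4, 7): arr[4]=15 > arr[7]=7
(6, 7): arr[6]=9 > arr[7]=7

Total inversions: 13

The array has 13 inversion(s): (1,3), (1,5), (1,6), (1,7), (2,3), (2,5), (2,6), (2,7), (3,5), (4,5), (4,6), (4,7), (6,7). Each pair (i,j) satisfies i < j and arr[i] > arr[j].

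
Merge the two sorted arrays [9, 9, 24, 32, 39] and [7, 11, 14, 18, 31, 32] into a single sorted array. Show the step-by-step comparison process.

Merging process:

Compare 9 vs 7: take 7 from right. Merged: [7]
Compare 9 vs 11: take 9 from left. Merged: [7, 9]
Compare 9 vs 11: take 9 from left. Merged: [7, 9, 9]
Compare 24 vs 11: take 11 from right. Merged: [7, 9, 9, 11]
Compare 24 vs 14: take 14 from right. Merged: [7, 9, 9, 11, 14]
Compare 24 vs 18: take 18 from right. Merged: [7, 9, 9, 11, 14, 18]
Compare 24 vs 31: take 24 from left. Merged: [7, 9, 9, 11, 14, 18, 24]
Compare 32 vs 31: take 31 from right. Merged: [7, 9, 9, 11, 14, 18, 24, 31]
Compare 32 vs 32: take 32 from left. Merged: [7, 9, 9, 11, 14, 18, 24, 31, 32]
Compare 39 vs 32: take 32 from right. Merged: [7, 9, 9, 11, 14, 18, 24, 31, 32, 32]
Append remaining from left: [39]. Merged: [7, 9, 9, 11, 14, 18, 24, 31, 32, 32, 39]

Final merged array: [7, 9, 9, 11, 14, 18, 24, 31, 32, 32, 39]
Total comparisons: 10

The merged array is [7, 9, 9, 11, 14, 18, 24, 31, 32, 32, 39], requiring 10 comparisons. The merge step runs in O(n) time where n is the total number of elements.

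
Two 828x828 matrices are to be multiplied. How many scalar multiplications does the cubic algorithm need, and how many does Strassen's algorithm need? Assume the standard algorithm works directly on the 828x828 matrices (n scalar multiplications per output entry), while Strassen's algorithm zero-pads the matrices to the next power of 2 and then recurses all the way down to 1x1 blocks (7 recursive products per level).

Matrix multiplication for 828x828 matrices:

Strassen's algorithm requires power-of-2 dimensions. Pad 828x828 to 1024x1024 (next power of 2).

Standard algorithm: 828^3 = 567663552 multiplications
Strassen's algorithm: 7^(log2(1024)) = 7^10 = 282475249 multiplications
Savings: 567663552 - 282475249 = 285188303 multiplications

Standard: 567663552 multiplications (828^3). Strassen: 282475249 multiplications (7^10, after padding to 1024x1024). Strassen reduces 8 recursive multiplications to 7 at each level.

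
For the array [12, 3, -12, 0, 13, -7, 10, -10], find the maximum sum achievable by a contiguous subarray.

Using Kadane's algorithm on [12, 3, -12, 0, 13, -7, 10, -10]:

Scanning through the array:
Position 1 (value 3): max_ending_here = 15, max_so_far = 15
Position 2 (value -12): max_ending_here = 3, max_so_far = 15
Position 3 (value 0): max_ending_here = 3, max_so_far = 15
Position 4 (value 13): max_ending_here = 16, max_so_far = 16
Position 5 (value -7): max_ending_here = 9, max_so_far = 16
Position 6 (value 10): max_ending_here = 19, max_so_far = 19
Position 7 (value -10): max_ending_here = 9, max_so_far = 19

Maximum subarray: [12, 3, -12, 0, 13, -7, 10]
Maximum sum: 19

The maximum subarray is [12, 3, -12, 0, 13, -7, 10] with sum 19. This subarray runs from index 0 to index 6.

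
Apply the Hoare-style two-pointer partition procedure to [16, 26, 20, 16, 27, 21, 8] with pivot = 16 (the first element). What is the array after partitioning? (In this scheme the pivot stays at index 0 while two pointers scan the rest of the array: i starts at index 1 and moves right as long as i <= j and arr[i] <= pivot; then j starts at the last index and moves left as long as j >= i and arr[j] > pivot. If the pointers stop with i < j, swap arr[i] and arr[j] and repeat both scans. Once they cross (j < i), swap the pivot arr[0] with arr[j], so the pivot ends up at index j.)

Hoare-style two-pointer partition with pivot = 16:

Initial array: [16, 26, 20, 16, 27, 21, 8]

Pointers start at i = 1, j = 6.
i stops at index 1 (arr[1]=26 > 16), j stops at index 6 (arr[6]=8 <= 16): swap arr[1] and arr[6], array becomes [16, 8, 20, 16, 27, 21, 26]
i stops at index 2 (arr[2]=20 > 16), j stops at index 3 (arr[3]=16 <= 16): swap arr[2] and arr[3], array becomes [16, 8, 16, 20, 27, 21, 26]
i ends at 3, j ends at 2: the pointers have crossed (j < i), so scanning stops.

Swap pivot arr[0] with arr[2] to place pivot at position 2: [16, 8, 16, 20, 27, 21, 26]
Pivot position: 2

After partitioning with pivot 16, the array becomes [16, 8, 16, 20, 27, 21, 26]. The pivot is placed at index 2. All elements to the left of the pivot are <= 16, and all elements to the right are > 16.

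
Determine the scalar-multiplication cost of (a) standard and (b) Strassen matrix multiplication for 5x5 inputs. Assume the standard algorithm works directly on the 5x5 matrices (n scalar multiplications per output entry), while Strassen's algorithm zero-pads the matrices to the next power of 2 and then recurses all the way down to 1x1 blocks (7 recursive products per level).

Matrix multiplication for 5x5 matrices:

Strassen's algorithm requires power-of-2 dimensions. Pad 5x5 to 8x8 (next power of 2).

Standard algorithm: 5^3 = 125 multiplications
Strassen's algorithm: 7^(log2(8)) = 7^3 = 343 multiplications
Difference: 125 - 343 = -218 (Strassen uses MORE here due to padding overhead — for small or just-over-power-of-2 n, padding can outweigh the per-level savings)

Standard: 125 multiplications (5^3). Strassen: 343 multiplications (7^3, after padding to 8x8). Strassen reduces 8 recursive multiplications to 7 at each level.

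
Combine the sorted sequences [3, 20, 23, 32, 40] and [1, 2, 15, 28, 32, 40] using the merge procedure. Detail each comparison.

Merging process:

Compare 3 vs 1: take 1 from right. Merged: [1]
Compare 3 vs 2: take 2 from right. Merged: [1, 2]
Compare 3 vs 15: take 3 from left. Merged: [1, 2, 3]
Compare 20 vs 15: take 15 from right. Merged: [1, 2, 3, 15]
Compare 20 vs 28: take 20 from left. Merged: [1, 2, 3, 15, 20]
Compare 23 vs 28: take 23 from left. Merged: [1, 2, 3, 15, 20, 23]
Compare 32 vs 28: take 28 from right. Merged: [1, 2, 3, 15, 20, 23, 28]
Compare 32 vs 32: take 32 from left. Merged: [1, 2, 3, 15, 20, 23, 28, 32]
Compare 40 vs 32: take 32 from right. Merged: [1, 2, 3, 15, 20, 23, 28, 32, 32]
Compare 40 vs 40: take 40 from left. Merged: [1, 2, 3, 15, 20, 23, 28, 32, 32, 40]
Append remaining from right: [40]. Merged: [1, 2, 3, 15, 20, 23, 28, 32, 32, 40, 40]

Final merged array: [1, 2, 3, 15, 20, 23, 28, 32, 32, 40, 40]
Total comparisons: 10

The merged array is [1, 2, 3, 15, 20, 23, 28, 32, 32, 40, 40], requiring 10 comparisons. The merge step runs in O(n) time where n is the total number of elements.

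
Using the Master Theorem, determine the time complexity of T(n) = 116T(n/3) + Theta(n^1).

Master Theorem for T(n) = 116T(n/3) + O(n^1):

a = 116, b = 3, c = 1
log_b(a) = log_3(116) = 4.3269

Case 1: c = 1 < log_3(116) = 4.3269
T(n) = O(n^(log_3 116))

For T(n) = 116T(n/3) + O(n^1): log_3(116) = 4.3269. This is Case 1 of the Master Theorem (c < log_b(a), work dominated by leaves), giving O(n^(log_3 116)).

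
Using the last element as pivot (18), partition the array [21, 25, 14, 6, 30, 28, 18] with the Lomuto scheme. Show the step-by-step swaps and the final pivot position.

Lomuto partition with pivot = 18:

Initial array: [21, 25, 14, 6, 30, 28, 18]

arr[0]=21 > 18: no swap
arr[1]=25 > 18: no swap
arr[2]=14 <= 18: swap with position 0, array becomes [14, 25, 21, 6, 30, 28, 18]
arr[3]=6 <= 18: swap with position 1, array becomes [14, 6, 21, 25, 30, 28, 18]
arr[4]=30 > 18: no swap
arr[5]=28 > 18: no swap

Place pivot at position 2: [14, 6, 18, 25, 30, 28, 21]
Pivot position: 2

After partitioning with pivot 18, the array becomes [14, 6, 18, 25, 30, 28, 21]. The pivot is placed at index 2. All elements to the left of the pivot are <= 18, and all elements to the right are > 18.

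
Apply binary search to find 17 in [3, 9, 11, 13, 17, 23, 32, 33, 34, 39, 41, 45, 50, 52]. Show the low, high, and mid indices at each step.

Binary search for 17 in [3, 9, 11, 13, 17, 23, 32, 33, 34, 39, 41, 45, 50, 52]:

lo=0, hi=13, mid=6, arr[mid]=32 -> 32 > 17, search left half
lo=0, hi=5, mid=2, arr[mid]=11 -> 11 < 17, search right half
lo=3, hi=5, mid=4, arr[mid]=17 -> Found target at index 4!

Binary search finds 17 at index 4 after 3 comparisons. The search repeatedly halves the search space by comparing with the middle element.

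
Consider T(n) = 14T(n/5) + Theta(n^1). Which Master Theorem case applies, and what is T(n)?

Master Theorem for T(n) = 14T(n/5) + O(n^1):

a = 14, b = 5, c = 1
log_b(a) = log_5(14) = 1.6397

Case 1: c = 1 < log_5(14) = 1.6397
T(n) = O(n^(log_5 14))

For T(n) = 14T(n/5) + O(n^1): log_5(14) = 1.6397. This is Case 1 of the Master Theorem (c < log_b(a), work dominated by leaves), giving O(n^(log_5 14)).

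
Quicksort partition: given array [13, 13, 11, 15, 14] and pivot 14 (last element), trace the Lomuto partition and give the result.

Lomuto partition with pivot = 14:

Initial array: [13, 13, 11, 15, 14]

arr[0]=13 <= 14: swap with position 0, array becomes [13, 13, 11, 15, 14]
arr[1]=13 <= 14: swap with position 1, array becomes [13, 13, 11, 15, 14]
arr[2]=11 <= 14: swap with position 2, array becomes [13, 13, 11, 15, 14]
arr[3]=15 > 14: no swap

Place pivot at position 3: [13, 13, 11, 14, 15]
Pivot position: 3

After partitioning with pivot 14, the array becomes [13, 13, 11, 14, 15]. The pivot is placed at index 3. All elements to the left of the pivot are <= 14, and all elements to the right are > 14.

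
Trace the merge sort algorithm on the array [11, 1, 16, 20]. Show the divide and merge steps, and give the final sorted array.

Merge sort trace:

Split: [11, 1, 16, 20] -> [11, 1] and [16, 20]
  Split: [11, 1] -> [11] and [1]
  Merge: [11] + [1] -> [1, 11]
  Split: [16, 20] -> [16] and [20]
  Merge: [16] + [20] -> [16, 20]
Merge: [1, 11] + [16, 20] -> [1, 11, 16, 20]

Final sorted array: [1, 11, 16, 20]

The merge sort proceeds by recursively splitting the array and merging sorted halves.
After all merges, the sorted array is [1, 11, 16, 20].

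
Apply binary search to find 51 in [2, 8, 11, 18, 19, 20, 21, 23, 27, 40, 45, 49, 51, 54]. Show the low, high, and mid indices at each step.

Binary search for 51 in [2, 8, 11, 18, 19, 20, 21, 23, 27, 40, 45, 49, 51, 54]:

lo=0, hi=13, mid=6, arr[mid]=21 -> 21 < 51, search right half
lo=7, hi=13, mid=10, arr[mid]=45 -> 45 < 51, search right half
lo=11, hi=13, mid=12, arr[mid]=51 -> Found target at index 12!

Binary search finds 51 at index 12 after 3 comparisons. The search repeatedly halves the search space by comparing with the middle element.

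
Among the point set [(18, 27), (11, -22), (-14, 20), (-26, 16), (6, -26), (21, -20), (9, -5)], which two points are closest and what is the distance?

Computing all pairwise distances among 7 points:

d((18, 27), (11, -22)) = 49.4975
d((18, 27), (-14, 20)) = 32.7567
d((18, 27), (-26, 16)) = 45.3542
d((18, 27), (6, -26)) = 54.3415
d((18, 27), (21, -20)) = 47.0956
d((18, 27), (9, -5)) = 33.2415
d((11, -22), (-14, 20)) = 48.8774
d((11, -22), (-26, 16)) = 53.0377
d((11, -22), (6, -26)) = 6.4031 <-- minimum
d((11, -22), (21, -20)) = 10.198
d((11, -22), (9, -5)) = 17.1172
d((-14, 20), (-26, 16)) = 12.6491
d((-14, 20), (6, -26)) = 50.1597
d((-14, 20), (21, -20)) = 53.1507
d((-14, 20), (9, -5)) = 33.9706
d((-26, 16), (6, -26)) = 52.8015
d((-26, 16), (21, -20)) = 59.203
d((-26, 16), (9, -5)) = 40.8167
d((6, -26), (21, -20)) = 16.1555
d((6, -26), (9, -5)) = 21.2132
d((21, -20), (9, -5)) = 19.2094

Closest pair: (11, -22) and (6, -26) with distance 6.4031

The closest pair is (11, -22) and (6, -26) with Euclidean distance 6.4031. For 7 points, brute-force pairwise comparison is shown above. For large n, the divide-and-conquer algorithm (sort by x, recurse on halves, check the dividing strip) achieves O(n log n).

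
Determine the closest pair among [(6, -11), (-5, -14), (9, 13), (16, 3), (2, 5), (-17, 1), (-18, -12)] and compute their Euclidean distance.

Computing all pairwise distances among 7 points:

d((6, -11), (-5, -14)) = 11.4018
d((6, -11), (9, 13)) = 24.1868
d((6, -11), (16, 3)) = 17.2047
d((6, -11), (2, 5)) = 16.4924
d((6, -11), (-17, 1)) = 25.9422
d((6, -11), (-18, -12)) = 24.0208
d((-5, -14), (9, 13)) = 30.4138
d((-5, -14), (16, 3)) = 27.0185
d((-5, -14), (2, 5)) = 20.2485
d((-5, -14), (-17, 1)) = 19.2094
d((-5, -14), (-18, -12)) = 13.1529
d((9, 13), (16, 3)) = 12.2066
d((9, 13), (2, 5)) = 10.6301 <-- minimum
d((9, 13), (-17, 1)) = 28.6356
d((9, 13), (-18, -12)) = 36.7967
d((16, 3), (2, 5)) = 14.1421
d((16, 3), (-17, 1)) = 33.0606
d((16, 3), (-18, -12)) = 37.1618
d((2, 5), (-17, 1)) = 19.4165
d((2, 5), (-18, -12)) = 26.2488
d((-17, 1), (-18, -12)) = 13.0384

Closest pair: (9, 13) and (2, 5) with distance 10.6301

The closest pair is (9, 13) and (2, 5) with Euclidean distance 10.6301. For 7 points, brute-force pairwise comparison is shown above. For large n, the divide-and-conquer algorithm (sort by x, recurse on halves, check the dividing strip) achieves O(n log n).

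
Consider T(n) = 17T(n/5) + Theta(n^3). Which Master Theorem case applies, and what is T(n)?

Master Theorem for T(n) = 17T(n/5) + O(n^3):

a = 17, b = 5, c = 3
log_b(a) = log_5(17) = 1.7604

Case 3: c = 3 > log_5(17) = 1.7604
T(n) = O(n^3) = O(n^3)

For T(n) = 17T(n/5) + O(n^3): log_5(17) = 1.7604. This is Case 3 of the Master Theorem (c > log_b(a), work dominated by root), giving O(n^3).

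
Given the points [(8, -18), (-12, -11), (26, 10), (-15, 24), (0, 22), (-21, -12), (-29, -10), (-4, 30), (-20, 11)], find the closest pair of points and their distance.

Computing all pairwise distances among 9 points:

d((8, -18), (-12, -11)) = 21.1896
d((8, -18), (26, 10)) = 33.2866
d((8, -18), (-15, 24)) = 47.8853
d((8, -18), (0, 22)) = 40.7922
d((8, -18), (-21, -12)) = 29.6142
d((8, -18), (-29, -10)) = 37.855
d((8, -18), (-4, 30)) = 49.4773
d((8, -18), (-20, 11)) = 40.3113
d((-12, -11), (26, 10)) = 43.4166
d((-12, -11), (-15, 24)) = 35.1283
d((-12, -11), (0, 22)) = 35.1141
d((-12, -11), (-21, -12)) = 9.0554
d((-12, -11), (-29, -10)) = 17.0294
d((-12, -11), (-4, 30)) = 41.7732
d((-12, -11), (-20, 11)) = 23.4094
d((26, 10), (-15, 24)) = 43.3244
d((26, 10), (0, 22)) = 28.6356
d((26, 10), (-21, -12)) = 51.8941
d((26, 10), (-29, -10)) = 58.5235
d((26, 10), (-4, 30)) = 36.0555
d((26, 10), (-20, 11)) = 46.0109
d((-15, 24), (0, 22)) = 15.1327
d((-15, 24), (-21, -12)) = 36.4966
d((-15, 24), (-29, -10)) = 36.7696
d((-15, 24), (-4, 30)) = 12.53
d((-15, 24), (-20, 11)) = 13.9284
d((0, 22), (-21, -12)) = 39.9625
d((0, 22), (-29, -10)) = 43.1856
d((0, 22), (-4, 30)) = 8.9443
d((0, 22), (-20, 11)) = 22.8254
d((-21, -12), (-29, -10)) = 8.2462 <-- minimum
d((-21, -12), (-4, 30)) = 45.31
d((-21, -12), (-20, 11)) = 23.0217
d((-29, -10), (-4, 30)) = 47.1699
d((-29, -10), (-20, 11)) = 22.8473
d((-4, 30), (-20, 11)) = 24.8395

Closest pair: (-21, -12) and (-29, -10) with distance 8.2462

The closest pair is (-21, -12) and (-29, -10) with Euclidean distance 8.2462. For 9 points, brute-force pairwise comparison is shown above. For large n, the divide-and-conquer algorithm (sort by x, recurse on halves, check the dividing strip) achieves O(n log n).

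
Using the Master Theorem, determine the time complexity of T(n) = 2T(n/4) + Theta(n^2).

Master Theorem for T(n) = 2T(n/4) + O(n^2):

a = 2, b = 4, c = 2
log_b(a) = log_4(2) = 0.5000

Case 3: c = 2 > log_4(2) = 0.5000
T(n) = O(n^2) = O(n^2)

For T(n) = 2T(n/4) + O(n^2): log_4(2) = 0.5000. This is Case 3 of the Master Theorem (c > log_b(a), work dominated by root), giving O(n^2).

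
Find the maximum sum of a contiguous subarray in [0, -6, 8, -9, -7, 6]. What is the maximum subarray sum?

Using Kadane's algorithm on [0, -6, 8, -9, -7, 6]:

Scanning through the array:
Position 1 (value -6): max_ending_here = -6, max_so_far = 0
Position 2 (value 8): max_ending_here = 8, max_so_far = 8
Position 3 (value -9): max_ending_here = -1, max_so_far = 8
Position 4 (value -7): max_ending_here = -7, max_so_far = 8
Position 5 (value 6): max_ending_here = 6, max_so_far = 8

Maximum subarray: [8]
Maximum sum: 8

The maximum subarray is [8] with sum 8. This subarray runs from index 2 to index 2.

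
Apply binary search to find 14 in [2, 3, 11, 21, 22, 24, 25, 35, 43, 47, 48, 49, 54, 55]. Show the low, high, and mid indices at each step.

Binary search for 14 in [2, 3, 11, 21, 22, 24, 25, 35, 43, 47, 48, 49, 54, 55]:

lo=0, hi=13, mid=6, arr[mid]=25 -> 25 > 14, search left half
lo=0, hi=5, mid=2, arr[mid]=11 -> 11 < 14, search right half
lo=3, hi=5, mid=4, arr[mid]=22 -> 22 > 14, search left half
lo=3, hi=3, mid=3, arr[mid]=21 -> 21 > 14, search left half
lo=3 > hi=2, target 14 not found

Binary search determines that 14 is not in the array after 4 comparisons. The search space was exhausted without finding the target.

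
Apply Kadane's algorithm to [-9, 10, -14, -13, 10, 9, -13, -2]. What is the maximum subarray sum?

Using Kadane's algorithm on [-9, 10, -14, -13, 10, 9, -13, -2]:

Scanning through the array:
Position 1 (value 10): max_ending_here = 10, max_so_far = 10
Position 2 (value -14): max_ending_here = -4, max_so_far = 10
Position 3 (value -13): max_ending_here = -13, max_so_far = 10
Position 4 (value 10): max_ending_here = 10, max_so_far = 10
Position 5 (value 9): max_ending_here = 19, max_so_far = 19
Position 6 (value -13): max_ending_here = 6, max_so_far = 19
Position 7 (value -2): max_ending_here = 4, max_so_far = 19

Maximum subarray: [10, 9]
Maximum sum: 19

The maximum subarray is [10, 9] with sum 19. This subarray runs from index 4 to index 5.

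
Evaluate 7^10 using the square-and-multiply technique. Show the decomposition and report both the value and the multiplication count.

Computing 7^10 by squaring (build up from 7^1; each line after the first costs one multiplication):

7^1 = 7
7^2 = (7^1)^2 = 7^2 = 49
7^4 = (7^2)^2 = 49^2 = 2401
7^5 = 7 * 7^4 = 7 * 2401 = 16807
7^10 = (7^5)^2 = 16807^2 = 282475249

Result: 282475249
Multiplications needed: 4 (4 lines after 7^1)

7^10 = 282475249. Using exponentiation by squaring, this requires 4 multiplications. The key idea: if the exponent is even, square the half-power; if odd, multiply by the base once.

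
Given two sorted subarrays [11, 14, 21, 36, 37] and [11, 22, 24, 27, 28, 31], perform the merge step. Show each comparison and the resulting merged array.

Merging process:

Compare 11 vs 11: take 11 from left. Merged: [11]
Compare 14 vs 11: take 11 from right. Merged: [11, 11]
Compare 14 vs 22: take 14 from left. Merged: [11, 11, 14]
Compare 21 vs 22: take 21 from left. Merged: [11, 11, 14, 21]
Compare 36 vs 22: take 22 from right. Merged: [11, 11, 14, 21, 22]
Compare 36 vs 24: take 24 from right. Merged: [11, 11, 14, 21, 22, 24]
Compare 36 vs 27: take 27 from right. Merged: [11, 11, 14, 21, 22, 24, 27]
Compare 36 vs 28: take 28 from right. Merged: [11, 11, 14, 21, 22, 24, 27, 28]
Compare 36 vs 31: take 31 from right. Merged: [11, 11, 14, 21, 22, 24, 27, 28, 31]
Append remaining from left: [36, 37]. Merged: [11, 11, 14, 21, 22, 24, 27, 28, 31, 36, 37]

Final merged array: [11, 11, 14, 21, 22, 24, 27, 28, 31, 36, 37]
Total comparisons: 9

The merged array is [11, 11, 14, 21, 22, 24, 27, 28, 31, 36, 37], requiring 9 comparisons. The merge step runs in O(n) time where n is the total number of elements.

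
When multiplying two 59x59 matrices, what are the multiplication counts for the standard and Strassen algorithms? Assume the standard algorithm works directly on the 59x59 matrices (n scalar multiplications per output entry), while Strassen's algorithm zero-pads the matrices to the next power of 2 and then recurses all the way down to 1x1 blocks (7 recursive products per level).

Matrix multiplication for 59x59 matrices:

Strassen's algorithm requires power-of-2 dimensions. Pad 59x59 to 64x64 (next power of 2).

Standard algorithm: 59^3 = 205379 multiplications
Strassen's algorithm: 7^(log2(64)) = 7^6 = 117649 multiplications
Savings: 205379 - 117649 = 87730 multiplications

Standard: 205379 multiplications (59^3). Strassen: 117649 multiplications (7^6, after padding to 64x64). Strassen reduces 8 recursive multiplications to 7 at each level.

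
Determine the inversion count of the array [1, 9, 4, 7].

Finding inversions in [1, 9, 4, 7]:

(1, 2): arr[1]=9 > arr[2]=4
(1, 3): arr[1]=9 > arr[3]=7

Total inversions: 2

The array has 2 inversion(s): (1,2), (1,3). Each pair (i,j) satisfies i < j and arr[i] > arr[j].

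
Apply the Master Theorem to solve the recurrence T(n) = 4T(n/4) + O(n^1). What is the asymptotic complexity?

Master Theorem for T(n) = 4T(n/4) + O(n^1):

a = 4, b = 4, c = 1
log_b(a) = log_4(4) = 1.0000

Case 2: c = 1 = log_4(4) = 1.0000
T(n) = O(n^1 log n) = O(n log n)

For T(n) = 4T(n/4) + O(n^1): log_4(4) = 1.0000. This is Case 2 of the Master Theorem (c = log_b(a), equal work at all levels), giving O(n log n).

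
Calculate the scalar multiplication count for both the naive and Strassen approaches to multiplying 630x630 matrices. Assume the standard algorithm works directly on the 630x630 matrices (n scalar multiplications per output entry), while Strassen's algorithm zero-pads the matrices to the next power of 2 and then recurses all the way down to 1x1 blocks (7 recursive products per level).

Matrix multiplication for 630x630 matrices:

Strassen's algorithm requires power-of-2 dimensions. Pad 630x630 to 1024x1024 (next power of 2).

Standard algorithm: 630^3 = 250047000 multiplications
Strassen's algorithm: 7^(log2(1024)) = 7^10 = 282475249 multiplications
Difference: 250047000 - 282475249 = -32428249 (Strassen uses MORE here due to padding overhead — for small or just-over-power-of-2 n, padding can outweigh the per-level savings)

Standard: 250047000 multiplications (630^3). Strassen: 282475249 multiplications (7^10, after padding to 1024x1024). Strassen reduces 8 recursive multiplications to 7 at each level.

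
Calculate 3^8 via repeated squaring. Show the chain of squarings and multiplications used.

Computing 3^8 by squaring (build up from 3^1; each line after the first costs one multiplication):

3^1 = 3
3^2 = (3^1)^2 = 3^2 = 9
3^4 = (3^2)^2 = 9^2 = 81
3^8 = (3^4)^2 = 81^2 = 6561

Result: 6561
Multiplications needed: 3 (3 lines after 3^1)

3^8 = 6561. Using exponentiation by squaring, this requires 3 multiplications. The key idea: if the exponent is even, square the half-power; if odd, multiply by the base once.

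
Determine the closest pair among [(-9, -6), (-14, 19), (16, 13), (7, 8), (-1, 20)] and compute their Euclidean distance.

Computing all pairwise distances among 5 points:

d((-9, -6), (-14, 19)) = 25.4951
d((-9, -6), (16, 13)) = 31.4006
d((-9, -6), (7, 8)) = 21.2603
d((-9, -6), (-1, 20)) = 27.2029
d((-14, 19), (16, 13)) = 30.5941
d((-14, 19), (7, 8)) = 23.7065
d((-14, 19), (-1, 20)) = 13.0384
d((16, 13), (7, 8)) = 10.2956 <-- minimum
d((16, 13), (-1, 20)) = 18.3848
d((7, 8), (-1, 20)) = 14.4222

Closest pair: (16, 13) and (7, 8) with distance 10.2956

The closest pair is (16, 13) and (7, 8) with Euclidean distance 10.2956. For 5 points, brute-force pairwise comparison is shown above. For large n, the divide-and-conquer algorithm (sort by x, recurse on halves, check the dividing strip) achieves O(n log n).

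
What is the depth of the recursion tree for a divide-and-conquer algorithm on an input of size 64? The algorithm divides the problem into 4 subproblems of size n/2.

For divide and conquer with division factor 2:

Problem sizes at each level:
Level 0: 64
Level 1: 32
Level 2: 16
Level 3: 8
Level 4: 4
Level 5: 2
Level 6: 1

The root is level 0 and the size-1 base case is level 6 (the tree spans levels 0 through 6, i.e. 7 levels counting the root), so the depth is the number of divisions: log_2(64) = 6

The recursion tree depth is log_2(64) = 6. At each level, the problem size is divided by 2, so it takes 6 divisions to reduce to a base case of size 1. The algorithm makes 4 recursive calls at each level.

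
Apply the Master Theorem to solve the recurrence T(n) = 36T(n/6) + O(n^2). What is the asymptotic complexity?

Master Theorem for T(n) = 36T(n/6) + O(n^2):

a = 36, b = 6, c = 2
log_b(a) = log_6(36) = 2.0000

Case 2: c = 2 = log_6(36) = 2.0000
T(n) = O(n^2 log n) = O(n^2 log n)

For T(n) = 36T(n/6) + O(n^2): log_6(36) = 2.0000. This is Case 2 of the Master Theorem (c = log_b(a), equal work at all levels), giving O(n^2 log n).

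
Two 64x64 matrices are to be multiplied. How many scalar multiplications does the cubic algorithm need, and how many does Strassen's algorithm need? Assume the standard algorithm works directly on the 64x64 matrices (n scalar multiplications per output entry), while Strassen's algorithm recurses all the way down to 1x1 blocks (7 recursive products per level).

Matrix multiplication for 64x64 matrices:

Standard algorithm: 64^3 = 262144 multiplications
Strassen's algorithm: 7^(log2(64)) = 7^6 = 117649 multiplications
Savings: 262144 - 117649 = 144495 multiplications

Standard: 262144 multiplications (64^3). Strassen: 117649 multiplications (7^6). Strassen reduces 8 recursive multiplications to 7 at each level.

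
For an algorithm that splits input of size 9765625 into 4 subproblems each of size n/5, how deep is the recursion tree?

For divide and conquer with division factor 5:

Problem sizes at each level:
Level 0: 9765625
Level 1: 1953125
Level 2: 390625
Level 3: 78125
Level 4: 15625
Level 5: 3125
Level 6: 625
Level 7: 125
Level 8: 25
Level 9: 5
Level 10: 1

The root is level 0 and the size-1 base case is level 10 (the tree spans levels 0 through 10, i.e. 11 levels counting the root), so the depth is the number of divisions: log_5(9765625) = 10

The recursion tree depth is log_5(9765625) = 10. At each level, the problem size is divided by 5, so it takes 10 divisions to reduce to a base case of size 1. The algorithm makes 4 recursive calls at each level.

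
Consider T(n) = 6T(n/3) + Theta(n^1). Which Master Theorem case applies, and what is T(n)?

Master Theorem for T(n) = 6T(n/3) + O(n^1):

a = 6, b = 3, c = 1
log_b(a) = log_3(6) = 1.6309

Case 1: c = 1 < log_3(6) = 1.6309
T(n) = O(n^(log_3 6))

For T(n) = 6T(n/3) + O(n^1): log_3(6) = 1.6309. This is Case 1 of the Master Theorem (c < log_b(a), work dominated by leaves), giving O(n^(log_3 6)).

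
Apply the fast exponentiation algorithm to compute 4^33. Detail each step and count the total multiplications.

Computing 4^33 by squaring (build up from 4^1; each line after the first costs one multiplication):

4^1 = 4
4^2 = (4^1)^2 = 4^2 = 16
4^4 = (4^2)^2 = 16^2 = 256
4^8 = (4^4)^2 = 256^2 = 65536
4^16 = (4^8)^2 = 65536^2 = 4294967296
4^32 = (4^16)^2 = 4294967296^2 = 18446744073709551616
4^33 = 4 * 4^32 = 4 * 18446744073709551616 = 73786976294838206464

Result: 73786976294838206464
Multiplications needed: 6 (6 lines after 4^1)

4^33 = 73786976294838206464. Using exponentiation by squaring, this requires 6 multiplications. The key idea: if the exponent is even, square the half-power; if odd, multiply by the base once.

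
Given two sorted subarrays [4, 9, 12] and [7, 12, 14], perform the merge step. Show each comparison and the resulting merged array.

Merging process:

Compare 4 vs 7: take 4 from left. Merged: [4]
Compare 9 vs 7: take 7 from right. Merged: [4, 7]
Compare 9 vs 12: take 9 from left. Merged: [4, 7, 9]
Compare 12 vs 12: take 12 from left. Merged: [4, 7, 9, 12]
Append remaining from right: [12, 14]. Merged: [4, 7, 9, 12, 12, 14]

Final merged array: [4, 7, 9, 12, 12, 14]
Total comparisons: 4

The merged array is [4, 7, 9, 12, 12, 14], requiring 4 comparisons. The merge step runs in O(n) time where n is the total number of elements.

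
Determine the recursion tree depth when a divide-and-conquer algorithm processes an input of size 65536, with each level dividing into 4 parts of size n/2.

For divide and conquer with division factor 2:

Problem sizes at each level:
Level 0: 65536
Level 1: 32768
Level 2: 16384
Level 3: 8192
Level 4: 4096
Level 5: 2048
Level 6: 1024
Level 7: 512
Level 8: 256
Level 9: 128
Level 10: 64
Level 11: 32
Level 12: 16
Level 13: 8
Level 14: 4
Level 15: 2
Level 16: 1

The root is level 0 and the size-1 base case is level 16 (the tree spans levels 0 through 16, i.e. 17 levels counting the root), so the depth is the number of divisions: log_2(65536) = 16

The recursion tree depth is log_2(65536) = 16. At each level, the problem size is divided by 2, so it takes 16 divisions to reduce to a base case of size 1. The algorithm makes 4 recursive calls at each level.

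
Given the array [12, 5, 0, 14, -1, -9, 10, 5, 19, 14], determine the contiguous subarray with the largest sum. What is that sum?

Using Kadane's algorithm on [12, 5, 0, 14, -1, -9, 10, 5, 19, 14]:

Scanning through the array:
Position 1 (value 5): max_ending_here = 17, max_so_far = 17
Position 2 (value 0): max_ending_here = 17, max_so_far = 17
Position 3 (value 14): max_ending_here = 31, max_so_far = 31
Position 4 (value -1): max_ending_here = 30, max_so_far = 31
Position 5 (value -9): max_ending_here = 21, max_so_far = 31
Position 6 (value 10): max_ending_here = 31, max_so_far = 31
Position 7 (value 5): max_ending_here = 36, max_so_far = 36
Position 8 (value 19): max_ending_here = 55, max_so_far = 55
Position 9 (value 14): max_ending_here = 69, max_so_far = 69

Maximum subarray: [12, 5, 0, 14, -1, -9, 10, 5, 19, 14]
Maximum sum: 69

The maximum subarray is [12, 5, 0, 14, -1, -9, 10, 5, 19, 14] with sum 69. This subarray runs from index 0 to index 9.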